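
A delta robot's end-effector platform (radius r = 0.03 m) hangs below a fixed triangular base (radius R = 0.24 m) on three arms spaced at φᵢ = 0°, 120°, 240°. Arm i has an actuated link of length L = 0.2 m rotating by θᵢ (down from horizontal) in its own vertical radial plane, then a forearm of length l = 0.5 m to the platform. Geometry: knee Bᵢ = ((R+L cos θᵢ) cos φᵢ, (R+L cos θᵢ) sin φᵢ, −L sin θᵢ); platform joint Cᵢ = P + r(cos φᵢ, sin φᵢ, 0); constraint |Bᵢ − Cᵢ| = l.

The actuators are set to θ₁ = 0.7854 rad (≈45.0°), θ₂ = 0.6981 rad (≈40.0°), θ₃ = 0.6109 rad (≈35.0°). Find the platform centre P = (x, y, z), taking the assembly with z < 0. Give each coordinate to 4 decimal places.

(-0.0240, -0.0135, -0.4714)

centre 1 = (0.3514·cos0.0°, 0.3514·sin0.0°, -0.1414) = (0.3514, 0.0000, -0.1414)
arm 2 at φ=120.0°: e+L cos θ2 = 0.3632;  centre 2 = (-0.1816, 0.3146, -0.1286)
φ3=240.0°: virtual centre (-0.1869, -0.3237, -0.1147), radius l
eliminate P² terms by subtracting sphere 1 from 2 and 3
linear system: -1.0661x+0.6291y = 0.0050−0.0257z; -1.0767x+-0.6475y = 0.0094−0.0534z
Cramer: x(z) = -0.0067+0.0368z;  y(z) = -0.0034+0.0214z
into |P−centre ₁|² = l²: 1.0018z² + 0.2564z + -0.1018 = 0;  Δ = 0.4735;  z = -0.4714 or 0.2155 → z<0 root = -0.4714
x = -0.0240, y = -0.0135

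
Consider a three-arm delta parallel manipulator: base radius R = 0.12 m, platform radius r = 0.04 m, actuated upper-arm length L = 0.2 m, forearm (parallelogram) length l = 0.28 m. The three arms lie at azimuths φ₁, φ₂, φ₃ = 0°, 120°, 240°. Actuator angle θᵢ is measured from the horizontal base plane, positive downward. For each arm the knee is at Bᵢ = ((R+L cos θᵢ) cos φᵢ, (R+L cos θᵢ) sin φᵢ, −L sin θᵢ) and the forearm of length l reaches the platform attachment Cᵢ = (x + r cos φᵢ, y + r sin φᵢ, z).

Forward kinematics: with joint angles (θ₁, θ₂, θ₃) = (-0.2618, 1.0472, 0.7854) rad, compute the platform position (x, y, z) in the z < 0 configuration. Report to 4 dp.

(0.1168, -0.0328, -0.1782)

arm 1 at φ=0.0°: e+L cos θ1 = 0.2732;  centre 1 = (0.2732, 0.0000, 0.0518)
φ2=120.0°: virtual centre (-0.0900, 0.1559, -0.1732), radius l
φ3=240.0°: virtual centre (-0.1107, -0.1918, -0.1414), radius l
subtract pairs → two planes through P
plane₁₂: -0.7264x+0.3118y+-0.4499z = -0.0149
det = 0.5179;  x = 0.0160+-0.5657z,  y = -0.0105+0.1251z
sphere 1 gives Az²+Bz+C=0 with A=1.3357, B=0.1848, C=-0.0095;  B²−4AC=0.0848;  roots -0.1782, 0.0398;  negative root z = -0.1782
x = 0.1168, y = -0.0328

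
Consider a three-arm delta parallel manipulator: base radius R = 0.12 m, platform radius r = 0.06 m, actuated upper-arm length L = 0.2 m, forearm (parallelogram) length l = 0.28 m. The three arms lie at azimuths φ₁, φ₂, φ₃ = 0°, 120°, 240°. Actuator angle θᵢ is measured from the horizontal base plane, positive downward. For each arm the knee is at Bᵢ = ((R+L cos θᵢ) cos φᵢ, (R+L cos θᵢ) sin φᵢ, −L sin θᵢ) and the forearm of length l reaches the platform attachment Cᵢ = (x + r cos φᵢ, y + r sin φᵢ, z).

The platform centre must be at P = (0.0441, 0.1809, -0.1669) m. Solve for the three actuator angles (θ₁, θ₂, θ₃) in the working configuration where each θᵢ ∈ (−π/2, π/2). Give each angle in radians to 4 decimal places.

θ₁ = 0.4361, θ₂ = -0.2615, θ₃ = 1.3963

arm 1 (φ=0.0°): x'=0.0441, y'=0.1809
  A=0.0159, B=-0.1669, C=(l²−L²−A²−y'²−z²)/(2L)=-0.0561
  √(A²+B²)=0.1677;  θ1 = -1.4758+1.9119 ≈ 0.4361
φ2=120.0° → target in arm frame (0.1346, -0.1286)
  A=-0.0746, B=-0.1669, C=(l²−L²−A²−y'²−z²)/(2L)=-0.0289
  θ2 = atan2(B,A) + arccos(C/0.1828) = -0.2615
arm 3 (φ=240.0°): x'=-0.1787, y'=-0.0523
  e−x'=0.2387;  (l²−L²−(e−x')²−y'²−z²)/2L = -0.1229
  √(A²+B²)=0.2913;  θ3 = -0.6102+2.0065 ≈ 1.3963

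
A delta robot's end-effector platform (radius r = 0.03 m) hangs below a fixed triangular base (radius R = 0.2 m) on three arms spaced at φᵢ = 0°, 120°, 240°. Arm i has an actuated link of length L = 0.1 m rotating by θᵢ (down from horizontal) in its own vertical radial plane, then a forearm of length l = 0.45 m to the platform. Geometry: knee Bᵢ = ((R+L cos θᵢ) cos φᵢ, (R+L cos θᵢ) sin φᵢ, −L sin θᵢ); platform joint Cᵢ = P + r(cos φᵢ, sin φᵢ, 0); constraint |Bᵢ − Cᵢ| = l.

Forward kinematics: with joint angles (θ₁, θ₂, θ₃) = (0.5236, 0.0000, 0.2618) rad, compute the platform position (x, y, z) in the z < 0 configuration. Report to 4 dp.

O1 = (0.2566·cos0.0°, 0.2566·sin0.0°, -0.0500) = (0.2566, 0.0000, -0.0500)
arm 2 at φ=120.0°: e+L cos θ2 = 0.2700;  O2 = (-0.1350, 0.2338, 0.0000)
φ3=240.0°: virtual centre (-0.1333, -0.2309, -0.0259), radius l
subtract pairs → two planes through P
[-0.7832 0.4677 0.1000]·P = 0.0046;  [-0.7798 -0.4618 0.0482]·P = 0.0034
det = 0.7263;  x = -0.0051+0.0946z,  y = 0.0012+-0.0553z
into |P−O₁|² = l²: 1.0120z² + 0.0503z + -0.1315 = 0;  Δ = 0.5349;  z = -0.3862 or 0.3365 → z<0 root = -0.3862
x = -0.0416, y = 0.0226

(-0.0416, 0.0226, -0.3862)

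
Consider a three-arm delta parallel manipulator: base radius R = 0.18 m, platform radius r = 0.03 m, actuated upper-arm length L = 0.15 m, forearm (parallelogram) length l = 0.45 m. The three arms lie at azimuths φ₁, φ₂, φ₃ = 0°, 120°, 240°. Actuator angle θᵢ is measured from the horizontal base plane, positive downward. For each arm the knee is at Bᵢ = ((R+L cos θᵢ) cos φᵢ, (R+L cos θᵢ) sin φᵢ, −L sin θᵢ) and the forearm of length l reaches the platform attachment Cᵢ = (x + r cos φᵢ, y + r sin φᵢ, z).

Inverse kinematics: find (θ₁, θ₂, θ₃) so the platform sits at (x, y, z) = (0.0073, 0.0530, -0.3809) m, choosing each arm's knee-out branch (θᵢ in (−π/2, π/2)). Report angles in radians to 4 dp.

rotate P by −φ1: (0.0073, 0.0530, -0.3809)
  e−x'=0.1427;  (l²−L²−(e−x')²−y'²−z²)/2L = 0.0391
  θ1 = atan2(B,A) + arccos(C/0.4068) = 0.2621
φ2=120.0° → target in arm frame (0.0422, -0.0328)
  A=0.1078, B=-0.3809, C=(l²−L²−A²−y'²−z²)/(2L)=0.0741
  θ2 = atan2(B,A) + arccos(C/0.3958) = 0.0874
φ3=240.0° → target in arm frame (-0.0495, -0.0202)
  e−x'=0.1995;  (l²−L²−(e−x')²−y'²−z²)/2L = -0.0177
  √(A²+B²)=0.4300;  θ3 = -1.0882+1.6120 ≈ 0.5238

θ₁ = 0.2621, θ₂ = 0.0874, θ₃ = 0.5238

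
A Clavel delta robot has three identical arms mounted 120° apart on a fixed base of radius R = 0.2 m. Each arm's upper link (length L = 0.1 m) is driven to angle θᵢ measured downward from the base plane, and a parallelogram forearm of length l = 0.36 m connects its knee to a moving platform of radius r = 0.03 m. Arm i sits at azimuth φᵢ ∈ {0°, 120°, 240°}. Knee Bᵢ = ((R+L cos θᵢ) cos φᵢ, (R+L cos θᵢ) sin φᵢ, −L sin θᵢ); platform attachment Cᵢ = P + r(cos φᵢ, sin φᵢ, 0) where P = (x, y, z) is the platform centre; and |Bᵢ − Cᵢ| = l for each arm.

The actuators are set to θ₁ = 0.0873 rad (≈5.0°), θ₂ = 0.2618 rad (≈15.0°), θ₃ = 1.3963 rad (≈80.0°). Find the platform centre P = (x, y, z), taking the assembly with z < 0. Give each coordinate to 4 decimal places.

φ1=0.0°: virtual centre (0.2696, 0.0000, -0.0087), radius l
φ2=120.0°: virtual centre (-0.1333, 0.2309, -0.0259), radius l
φ3=240.0°: virtual centre (-0.0937, -0.1623, -0.0985), radius l
eliminate P² terms by subtracting sphere 1 from 2 and 3
[-0.8058 0.4618 -0.0343]·P = -0.0010;  [-0.7266 -0.3245 -0.1795]·P = -0.0280
det = 0.5970;  x = 0.0222+-0.1575z,  y = 0.0365+-0.2005z
into |P−S₁|² = l²: 1.0650z² + 0.0807z + -0.0670 = 0;  Δ = 0.2918;  z = -0.2915 or 0.2157 → z<0 root = -0.2915
x = 0.0681, y = 0.0950

(0.0681, 0.0950, -0.2915)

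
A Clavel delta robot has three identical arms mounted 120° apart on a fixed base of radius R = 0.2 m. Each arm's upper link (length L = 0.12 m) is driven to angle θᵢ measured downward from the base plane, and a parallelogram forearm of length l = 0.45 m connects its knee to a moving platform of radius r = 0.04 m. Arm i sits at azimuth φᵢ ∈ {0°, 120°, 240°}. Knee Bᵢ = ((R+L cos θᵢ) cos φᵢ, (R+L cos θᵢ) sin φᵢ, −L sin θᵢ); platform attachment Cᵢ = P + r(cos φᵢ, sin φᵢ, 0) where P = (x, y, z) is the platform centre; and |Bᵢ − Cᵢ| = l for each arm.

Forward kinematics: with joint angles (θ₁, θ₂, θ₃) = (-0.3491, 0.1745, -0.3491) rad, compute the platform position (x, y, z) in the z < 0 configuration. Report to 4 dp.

φ1=0.0°: virtual centre (0.2728, 0.0000, 0.0410), radius l
O2 = (0.2782·cos120.0°, 0.2782·sin120.0°, -0.0208) = (-0.1391, 0.2409, -0.0208)
φ3=240.0°: virtual centre (-0.1364, -0.2362, 0.0410), radius l
eliminate P² terms by subtracting sphere 1 from 2 and 3
[-0.8237 0.4818 -0.1238]·P = 0.0017;  [-0.8183 -0.4724 0.0000]·P = 0.0000
Cramer: x(z) = -0.0010-0.0746z;  y(z) = 0.0018+0.1293z
sphere 1 gives Az²+Bz+C=0 with A=1.0223, B=-0.0408, C=-0.1258;  B²−4AC=0.5162;  roots -0.3315, 0.3714;  negative root z = -0.3315
x = 0.0237, y = -0.0410

(0.0237, -0.0410, -0.3315)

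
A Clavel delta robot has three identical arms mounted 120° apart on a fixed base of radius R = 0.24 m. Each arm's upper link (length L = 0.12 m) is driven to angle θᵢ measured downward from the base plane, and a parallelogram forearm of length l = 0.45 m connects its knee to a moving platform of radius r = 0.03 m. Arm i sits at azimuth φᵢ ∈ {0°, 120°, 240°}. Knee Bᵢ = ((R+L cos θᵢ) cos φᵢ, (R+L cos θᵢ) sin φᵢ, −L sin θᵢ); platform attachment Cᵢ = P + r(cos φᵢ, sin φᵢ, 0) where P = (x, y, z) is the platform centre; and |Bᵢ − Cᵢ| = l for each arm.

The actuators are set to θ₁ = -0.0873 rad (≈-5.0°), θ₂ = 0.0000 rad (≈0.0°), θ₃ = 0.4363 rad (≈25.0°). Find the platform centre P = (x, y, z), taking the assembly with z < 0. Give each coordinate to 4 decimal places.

φ1=0.0°: virtual centre (0.3295, 0.0000, 0.0105), radius l
φ2=120.0°: virtual centre (-0.1650, 0.2858, 0.0000), radius l
φ3=240.0°: virtual centre (-0.1594, -0.2761, -0.0507), radius l
|O₂|²−|O₁|² = 0.0002;  |O₃|²−|O₁|² = -0.0045
plane₁₂: -0.9891x+0.5716y+-0.0209z = 0.0002
Cramer: x(z) = 0.0022-0.0737z;  y(z) = 0.0042-0.0910z
into |P−O₁|² = l²: 1.0137z² + 0.0266z + -0.0953 = 0;  Δ = 0.3869;  z = -0.3199 or 0.2937 → z<0 root = -0.3199
x = 0.0258, y = 0.0333

(0.0258, 0.0333, -0.3199)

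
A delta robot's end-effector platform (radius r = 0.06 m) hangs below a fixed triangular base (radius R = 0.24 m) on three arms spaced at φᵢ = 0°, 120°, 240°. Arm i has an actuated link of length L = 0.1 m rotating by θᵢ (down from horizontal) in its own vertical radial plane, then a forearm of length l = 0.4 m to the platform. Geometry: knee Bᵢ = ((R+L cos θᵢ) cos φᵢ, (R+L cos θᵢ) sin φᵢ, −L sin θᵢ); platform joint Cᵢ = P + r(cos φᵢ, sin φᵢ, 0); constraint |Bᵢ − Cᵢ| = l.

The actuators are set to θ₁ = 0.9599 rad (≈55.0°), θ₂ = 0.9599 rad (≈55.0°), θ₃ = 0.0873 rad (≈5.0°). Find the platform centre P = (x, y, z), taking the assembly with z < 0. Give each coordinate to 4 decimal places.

(-0.0425, -0.0735, -0.3581)

centre 1 = (0.2374·cos0.0°, 0.2374·sin0.0°, -0.0819) = (0.2374, 0.0000, -0.0819)
arm 2 at φ=120.0°: ρ2 = 0.2374;  centre 2 = (-0.1187, 0.2056, -0.0819)
φ3=240.0°: virtual centre (-0.1398, -0.2422, -0.0087), radius l
subtract pairs → two planes through P
plane₁₂: -0.7121x+0.4111y+0.0000z = 0.0000
det = 0.6550;  x = -0.0095+0.0919z,  y = -0.0165+0.1591z
into |P−centre ₁|² = l²: 1.0338z² + 0.1132z + -0.0921 = 0;  Δ = 0.3935;  z = -0.3581 or 0.2486 → z<0 root = -0.3581
x = -0.0425, y = -0.0735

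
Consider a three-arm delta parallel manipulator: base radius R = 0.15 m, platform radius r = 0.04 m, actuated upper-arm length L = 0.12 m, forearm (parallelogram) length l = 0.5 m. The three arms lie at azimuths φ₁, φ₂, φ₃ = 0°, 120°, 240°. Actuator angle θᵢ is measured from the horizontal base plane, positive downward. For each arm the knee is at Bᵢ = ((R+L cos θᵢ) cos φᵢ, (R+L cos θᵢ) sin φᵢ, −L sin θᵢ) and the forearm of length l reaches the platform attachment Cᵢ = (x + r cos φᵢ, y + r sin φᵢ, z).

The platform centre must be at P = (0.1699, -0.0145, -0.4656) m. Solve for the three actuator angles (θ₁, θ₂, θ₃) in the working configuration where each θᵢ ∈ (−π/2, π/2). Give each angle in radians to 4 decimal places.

arm 1 (φ=0.0°): x'=0.1699, y'=-0.0145
  A=-0.0599, B=-0.4656, C=(l²−L²−A²−y'²−z²)/(2L)=0.0626
  √(A²+B²)=0.4694;  θ1 = -1.6987+1.4371 ≈ -0.2616
arm 2 (φ=120.0°): x'=-0.0975, y'=-0.1399
  A cos θ + B sin θ = C:  0.2075·cos θ + -0.4656·sin θ = -0.1825
  √(A²+B²)=0.5097;  θ2 = -1.1515+1.9370 ≈ 0.7855
rotate P by −φ3: (-0.0724, 0.1544, -0.4656)
  A cos θ + B sin θ = C:  0.1824·cos θ + -0.4656·sin θ = -0.1595
  √(A²+B²)=0.5001;  θ3 = -1.1974+1.8955 ≈ 0.6981

θ₁ = -0.2616, θ₂ = 0.7855, θ₃ = 0.6981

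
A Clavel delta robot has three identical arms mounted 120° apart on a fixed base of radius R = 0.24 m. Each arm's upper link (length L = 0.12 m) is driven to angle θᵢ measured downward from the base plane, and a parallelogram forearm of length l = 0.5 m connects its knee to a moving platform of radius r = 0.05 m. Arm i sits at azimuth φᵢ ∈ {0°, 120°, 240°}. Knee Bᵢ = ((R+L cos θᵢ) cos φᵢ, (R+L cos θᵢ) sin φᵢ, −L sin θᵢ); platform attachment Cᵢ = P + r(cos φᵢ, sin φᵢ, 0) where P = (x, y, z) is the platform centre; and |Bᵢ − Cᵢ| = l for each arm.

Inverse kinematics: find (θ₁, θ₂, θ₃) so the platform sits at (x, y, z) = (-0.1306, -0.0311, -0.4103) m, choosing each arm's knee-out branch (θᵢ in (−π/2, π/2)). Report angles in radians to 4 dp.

arm 1 (φ=0.0°): x'=-0.1306, y'=-0.0311
  e−x'=0.3206;  (l²−L²−(e−x')²−y'²−z²)/2L = -0.1521
  γ=atan2(-0.4103,0.3206)=-0.9075;  ψ=arccos(-0.2921)=1.8672;  θ1=γ+ψ≈0.9597
arm 2 (φ=120.0°): x'=0.0384, y'=0.1287
  A=0.1516, B=-0.4103, C=(l²−L²−A²−y'²−z²)/(2L)=0.1155
  √(A²+B²)=0.4374;  θ2 = -1.2168+1.3037 ≈ 0.0869
rotate P by −φ3: (0.0922, -0.0976, -0.4103)
  A=0.0978, B=-0.4103, C=(l²−L²−A²−y'²−z²)/(2L)=0.2007
  √(A²+B²)=0.4218;  θ3 = -1.3369+1.0748 ≈ -0.2621

θ₁ = 0.9597, θ₂ = 0.0869, θ₃ = -0.2621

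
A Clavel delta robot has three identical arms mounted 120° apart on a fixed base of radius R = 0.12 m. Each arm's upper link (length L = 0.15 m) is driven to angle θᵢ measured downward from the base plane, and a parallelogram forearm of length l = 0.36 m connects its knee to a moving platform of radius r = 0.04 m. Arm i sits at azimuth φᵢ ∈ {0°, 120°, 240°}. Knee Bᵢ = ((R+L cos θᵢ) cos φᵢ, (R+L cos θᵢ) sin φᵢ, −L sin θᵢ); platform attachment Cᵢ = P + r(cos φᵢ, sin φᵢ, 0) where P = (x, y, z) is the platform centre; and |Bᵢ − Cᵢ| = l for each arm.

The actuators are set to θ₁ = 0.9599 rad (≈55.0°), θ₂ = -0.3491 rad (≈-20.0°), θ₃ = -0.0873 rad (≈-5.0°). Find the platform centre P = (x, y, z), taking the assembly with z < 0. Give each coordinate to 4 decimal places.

arm 1 at φ=0.0°: (R−r)+L cos θ1 = 0.1660;  O1 = (0.1660, 0.0000, -0.1229)
O2 = (0.2210·cos120.0°, 0.2210·sin120.0°, 0.0513) = (-0.1105, 0.1914, 0.0513)
φ3=240.0°: virtual centre (-0.1147, -0.1987, 0.0131), radius l
eliminate P² terms by subtracting sphere 1 from 2 and 3
plane₁₂: -0.5530x+0.3827y+0.3484z = 0.0088
Cramer: x(z) = -0.0170+0.5579z;  y(z) = -0.0016-0.1041z
into |P−O₁|² = l²: 1.3221z² + 0.0419z + -0.0810 = 0;  Δ = 0.4302;  z = -0.2639 or 0.2322 → z<0 root = -0.2639
x = -0.1642, y = 0.0259

(-0.1642, 0.0259, -0.2639)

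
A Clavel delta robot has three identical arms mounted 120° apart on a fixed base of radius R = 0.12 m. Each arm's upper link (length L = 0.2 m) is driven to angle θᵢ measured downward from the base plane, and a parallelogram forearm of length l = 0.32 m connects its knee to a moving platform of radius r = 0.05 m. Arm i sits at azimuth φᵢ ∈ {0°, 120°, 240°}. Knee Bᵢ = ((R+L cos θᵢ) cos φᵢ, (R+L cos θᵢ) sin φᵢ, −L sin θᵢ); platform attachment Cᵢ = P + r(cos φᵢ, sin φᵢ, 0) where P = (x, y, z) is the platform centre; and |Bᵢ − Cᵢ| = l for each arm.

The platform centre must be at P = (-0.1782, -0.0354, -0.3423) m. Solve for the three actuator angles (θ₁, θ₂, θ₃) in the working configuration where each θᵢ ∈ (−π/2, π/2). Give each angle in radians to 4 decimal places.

φ1=0.0° → target in arm frame (-0.1782, -0.0354)
  A cos θ + B sin θ = C:  0.2482·cos θ + -0.3423·sin θ = -0.2941
  θ1 = atan2(B,A) + arccos(C/0.4228) = 1.3965
φ2=120.0° → target in arm frame (0.0584, 0.1720)
  A=0.0116, B=-0.3423, C=(l²−L²−A²−y'²−z²)/(2L)=-0.2112
  θ2 = atan2(B,A) + arccos(C/0.3425) = 0.6984
φ3=240.0° → target in arm frame (0.1198, -0.1366)
  A=-0.0498, B=-0.3423, C=(l²−L²−A²−y'²−z²)/(2L)=-0.1898
  γ=atan2(-0.3423,-0.0498)=-1.7151;  ψ=arccos(-0.5487)=2.1516;  θ3=γ+ψ≈0.4364

θ₁ = 1.3965, θ₂ = 0.6984, θ₃ = 0.4364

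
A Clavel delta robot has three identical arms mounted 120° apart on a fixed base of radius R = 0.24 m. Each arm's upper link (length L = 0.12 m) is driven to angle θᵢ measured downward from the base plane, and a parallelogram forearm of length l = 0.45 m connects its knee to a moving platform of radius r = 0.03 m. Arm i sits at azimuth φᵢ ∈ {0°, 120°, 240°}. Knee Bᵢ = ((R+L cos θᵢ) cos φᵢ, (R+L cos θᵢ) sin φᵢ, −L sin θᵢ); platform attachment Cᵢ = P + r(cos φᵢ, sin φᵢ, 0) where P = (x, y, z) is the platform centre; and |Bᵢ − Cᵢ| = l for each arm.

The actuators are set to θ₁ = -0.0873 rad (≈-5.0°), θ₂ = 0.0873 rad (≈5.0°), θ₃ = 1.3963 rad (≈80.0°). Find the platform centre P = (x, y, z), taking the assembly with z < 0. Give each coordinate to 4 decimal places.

arm 1 at φ=0.0°: (R−r)+L cos θ1 = 0.3295;  O1 = (0.3295, 0.0000, 0.0105)
O2 = (0.3295·cos120.0°, 0.3295·sin120.0°, -0.0105) = (-0.1648, 0.2854, -0.0105)
O3 = (0.2308·cos240.0°, 0.2308·sin240.0°, -0.1182) = (-0.1154, -0.1999, -0.1182)
|O₂|²−|O₁|² = 0.0000;  |O₃|²−|O₁|² = -0.0415
linear system: -0.9886x+0.5708y = 0.0000−-0.0419z; -0.8899x+-0.3998y = -0.0415−-0.2573z
det = 0.9032;  x = 0.0262+-0.1811z,  y = 0.0454+-0.2404z
quadratic in z: (1.0906)z²+(0.0671)z+(-0.1083)=0, √Δ=0.6907 → z ∈ {-0.3474, 0.2859}; z = -0.3474 (taking z<0)
x = 0.0891, y = 0.1289

(0.0891, 0.1289, -0.3474)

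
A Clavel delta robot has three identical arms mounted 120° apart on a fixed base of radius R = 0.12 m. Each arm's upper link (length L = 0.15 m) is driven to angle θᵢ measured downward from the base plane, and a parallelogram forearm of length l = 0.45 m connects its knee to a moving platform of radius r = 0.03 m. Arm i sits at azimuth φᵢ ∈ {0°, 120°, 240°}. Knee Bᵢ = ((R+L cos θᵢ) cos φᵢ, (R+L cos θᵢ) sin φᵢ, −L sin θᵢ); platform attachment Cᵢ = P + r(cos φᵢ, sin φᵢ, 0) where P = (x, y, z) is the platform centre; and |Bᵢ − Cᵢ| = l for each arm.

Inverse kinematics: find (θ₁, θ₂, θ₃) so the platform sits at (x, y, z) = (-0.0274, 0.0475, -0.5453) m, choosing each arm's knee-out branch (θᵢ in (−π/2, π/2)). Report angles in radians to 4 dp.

arm 1 (φ=0.0°): x'=-0.0274, y'=0.0475
  e−x'=0.1174;  (l²−L²−(e−x')²−y'²−z²)/2L = -0.4446
  θ1 = atan2(B,A) + arccos(C/0.5578) = 1.1346
rotate P by −φ2: (0.0548, 0.0000, -0.5453)
  e−x'=0.0352;  (l²−L²−(e−x')²−y'²−z²)/2L = -0.3953
  √(A²+B²)=0.5464;  θ2 = -1.5064+2.3795 ≈ 0.8731
φ3=240.0° → target in arm frame (-0.0274, -0.0475)
  A cos θ + B sin θ = C:  0.1174·cos θ + -0.5453·sin θ = -0.4447
  γ=atan2(-0.5453,0.1174)=-1.3587;  ψ=arccos(-0.7972)=2.4934;  θ3=γ+ψ≈1.1347

θ₁ = 1.1346, θ₂ = 0.8731, θ₃ = 1.1347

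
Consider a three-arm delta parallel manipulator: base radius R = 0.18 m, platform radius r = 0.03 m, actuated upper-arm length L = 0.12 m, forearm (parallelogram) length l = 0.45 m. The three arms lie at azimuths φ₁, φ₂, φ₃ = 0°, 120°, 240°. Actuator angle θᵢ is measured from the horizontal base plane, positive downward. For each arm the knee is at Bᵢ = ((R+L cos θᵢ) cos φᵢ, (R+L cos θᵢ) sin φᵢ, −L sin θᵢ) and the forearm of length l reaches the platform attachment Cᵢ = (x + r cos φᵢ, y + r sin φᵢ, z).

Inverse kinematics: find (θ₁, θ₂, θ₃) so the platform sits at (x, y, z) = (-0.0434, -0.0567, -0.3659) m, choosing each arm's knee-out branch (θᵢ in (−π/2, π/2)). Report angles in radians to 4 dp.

φ1=0.0° → target in arm frame (-0.0434, -0.0567)
  A cos θ + B sin θ = C:  0.1934·cos θ + -0.3659·sin θ = 0.0567
  θ1 = atan2(B,A) + arccos(C/0.4139) = 0.3489
φ2=120.0° → target in arm frame (-0.0274, 0.0659)
  A cos θ + B sin θ = C:  0.1774·cos θ + -0.3659·sin θ = 0.0767
  √(A²+B²)=0.4066;  θ2 = -1.1193+1.3811 ≈ 0.2618
rotate P by −φ3: (0.0708, -0.0092, -0.3659)
  e−x'=0.0792;  (l²−L²−(e−x')²−y'²−z²)/2L = 0.1994
  γ=atan2(-0.3659,0.0792)=-1.3576;  ψ=arccos(0.5327)=1.0090;  θ3=γ+ψ≈-0.3486

θ₁ = 0.3489, θ₂ = 0.2618, θ₃ = -0.3486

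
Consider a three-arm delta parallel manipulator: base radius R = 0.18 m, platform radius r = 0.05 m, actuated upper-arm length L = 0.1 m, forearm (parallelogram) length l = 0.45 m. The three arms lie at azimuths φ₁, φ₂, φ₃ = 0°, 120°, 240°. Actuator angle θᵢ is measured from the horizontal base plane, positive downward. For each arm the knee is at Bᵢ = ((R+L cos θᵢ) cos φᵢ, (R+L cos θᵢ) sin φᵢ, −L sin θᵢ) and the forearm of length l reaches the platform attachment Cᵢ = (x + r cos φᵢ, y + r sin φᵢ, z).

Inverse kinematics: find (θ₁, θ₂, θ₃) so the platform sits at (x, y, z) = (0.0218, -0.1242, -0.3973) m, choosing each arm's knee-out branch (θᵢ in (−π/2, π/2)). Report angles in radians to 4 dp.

rotate P by −φ1: (0.0218, -0.1242, -0.3973)
  A=0.1082, B=-0.3973, C=(l²−L²−A²−y'²−z²)/(2L)=0.0376
  θ1 = atan2(B,A) + arccos(C/0.4118) = 0.1745
φ2=120.0° → target in arm frame (-0.1185, 0.0432)
  A cos θ + B sin θ = C:  0.2485·cos θ + -0.3973·sin θ = -0.1447
  θ2 = atan2(B,A) + arccos(C/0.4686) = 0.8729
arm 3 (φ=240.0°): x'=0.0967, y'=0.0810
  e−x'=0.0333;  (l²−L²−(e−x')²−y'²−z²)/2L = 0.1349
  √(A²+B²)=0.3987;  θ3 = -1.4871+1.2256 ≈ -0.2615

θ₁ = 0.1745, θ₂ = 0.8729, θ₃ = -0.2615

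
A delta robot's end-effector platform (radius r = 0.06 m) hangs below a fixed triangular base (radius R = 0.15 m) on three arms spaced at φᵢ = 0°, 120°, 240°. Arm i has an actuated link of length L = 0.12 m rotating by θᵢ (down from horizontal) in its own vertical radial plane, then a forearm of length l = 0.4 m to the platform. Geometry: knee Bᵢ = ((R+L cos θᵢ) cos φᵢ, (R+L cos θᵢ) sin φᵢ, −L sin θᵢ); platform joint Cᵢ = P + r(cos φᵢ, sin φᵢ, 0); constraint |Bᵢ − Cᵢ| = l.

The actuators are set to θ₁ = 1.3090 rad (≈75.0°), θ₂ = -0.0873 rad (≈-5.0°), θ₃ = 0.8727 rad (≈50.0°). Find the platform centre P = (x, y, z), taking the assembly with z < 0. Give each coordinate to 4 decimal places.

arm 1 at φ=0.0°: e+L cos θ1 = 0.1211;  O1 = (0.1211, 0.0000, -0.1159)
arm 2 at φ=120.0°: e+L cos θ2 = 0.2095;  O2 = (-0.1048, 0.1815, 0.0105)
φ3=240.0°: virtual centre (-0.0836, -0.1447, -0.0919), radius l
eliminate P² terms by subtracting sphere 1 from 2 and 3
plane₁₂: -0.4517x+0.3629y+0.2527z = 0.0159
det = 0.2793;  x = -0.0273+0.3243z,  y = 0.0099+-0.2928z
sphere 1 gives Az²+Bz+C=0 with A=1.1909, B=0.1298, C=-0.1245;  B²−4AC=0.6097;  roots -0.3823, 0.2733;  negative root z = -0.3823
x = -0.1513, y = 0.1219

(-0.1513, 0.1219, -0.3823)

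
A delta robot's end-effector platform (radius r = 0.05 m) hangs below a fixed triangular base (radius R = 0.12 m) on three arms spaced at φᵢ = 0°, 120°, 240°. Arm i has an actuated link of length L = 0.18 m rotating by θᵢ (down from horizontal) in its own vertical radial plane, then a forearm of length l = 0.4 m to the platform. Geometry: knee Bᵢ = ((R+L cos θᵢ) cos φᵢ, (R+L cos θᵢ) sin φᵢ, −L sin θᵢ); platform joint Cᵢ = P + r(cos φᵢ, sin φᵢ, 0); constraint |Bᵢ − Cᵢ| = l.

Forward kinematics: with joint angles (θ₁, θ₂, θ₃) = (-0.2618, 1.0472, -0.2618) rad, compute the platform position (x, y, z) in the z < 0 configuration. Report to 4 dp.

centre 1 = (0.2439·cos0.0°, 0.2439·sin0.0°, 0.0466) = (0.2439, 0.0000, 0.0466)
centre 2 = (0.1600·cos120.0°, 0.1600·sin120.0°, -0.1559) = (-0.0800, 0.1386, -0.1559)
arm 3 at φ=240.0°: e+L cos θ3 = 0.2439;  centre 3 = (-0.1219, -0.2112, 0.0466)
|centre ₂|²−|centre ₁|² = -0.0117;  |centre ₃|²−|centre ₁|² = 0.0000
linear system: -0.6477x+0.2771y = -0.0117−-0.4049z; -0.7316x+-0.4224y = 0.0000−0.0000z
Cramer: x(z) = 0.0104-0.3591z;  y(z) = -0.0180+0.6219z
sphere 1 gives Az²+Bz+C=0 with A=1.5158, B=0.0521, C=-0.1030;  B²−4AC=0.6272;  roots -0.2784, 0.2441;  negative root z = -0.2784
x = 0.1104, y = -0.1912

(0.1104, -0.1912, -0.2784)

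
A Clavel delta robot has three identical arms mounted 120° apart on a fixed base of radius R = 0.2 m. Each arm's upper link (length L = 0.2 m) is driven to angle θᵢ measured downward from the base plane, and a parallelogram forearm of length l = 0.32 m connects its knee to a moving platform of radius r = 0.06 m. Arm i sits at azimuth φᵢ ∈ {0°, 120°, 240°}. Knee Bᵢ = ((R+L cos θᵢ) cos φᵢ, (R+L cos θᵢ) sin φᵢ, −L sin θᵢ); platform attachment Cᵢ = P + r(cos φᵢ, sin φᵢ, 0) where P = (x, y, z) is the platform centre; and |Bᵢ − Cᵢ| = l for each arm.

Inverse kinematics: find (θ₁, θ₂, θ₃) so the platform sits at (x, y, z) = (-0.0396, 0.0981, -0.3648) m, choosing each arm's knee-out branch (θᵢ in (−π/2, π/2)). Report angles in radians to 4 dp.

rotate P by −φ1: (-0.0396, 0.0981, -0.3648)
  A cos θ + B sin θ = C:  0.1796·cos θ + -0.3648·sin θ = -0.2814
  √(A²+B²)=0.4066;  θ1 = -1.1133+2.3351 ≈ 1.2218
rotate P by −φ2: (0.1048, -0.0148, -0.3648)
  A=0.0352, B=-0.3648, C=(l²−L²−A²−y'²−z²)/(2L)=-0.1803
  γ=atan2(-0.3648,0.0352)=-1.4745;  ψ=arccos(-0.4921)=2.0853;  θ2=γ+ψ≈0.6108
φ3=240.0° → target in arm frame (-0.0652, -0.0833)
  e−x'=0.2052;  (l²−L²−(e−x')²−y'²−z²)/2L = -0.2993
  γ=atan2(-0.3648,0.2052)=-1.0585;  ψ=arccos(-0.7151)=2.3675;  θ3=γ+ψ≈1.3091

θ₁ = 1.2218, θ₂ = 0.6108, θ₃ = 1.3091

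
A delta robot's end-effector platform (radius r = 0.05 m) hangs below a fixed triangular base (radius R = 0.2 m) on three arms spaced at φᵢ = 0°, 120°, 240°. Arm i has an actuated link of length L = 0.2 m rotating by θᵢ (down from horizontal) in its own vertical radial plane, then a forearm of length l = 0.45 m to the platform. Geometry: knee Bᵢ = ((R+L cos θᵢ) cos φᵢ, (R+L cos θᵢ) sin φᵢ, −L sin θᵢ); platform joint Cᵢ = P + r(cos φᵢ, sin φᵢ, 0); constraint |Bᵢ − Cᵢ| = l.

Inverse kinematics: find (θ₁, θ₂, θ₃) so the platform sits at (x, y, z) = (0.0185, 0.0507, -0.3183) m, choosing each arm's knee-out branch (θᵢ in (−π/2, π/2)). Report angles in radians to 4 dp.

arm 1 (φ=0.0°): x'=0.0185, y'=0.0507
  A cos θ + B sin θ = C:  0.1315·cos θ + -0.3183·sin θ = 0.1033
  √(A²+B²)=0.3444;  θ1 = -1.1790+1.2661 ≈ 0.0871
rotate P by −φ2: (0.0347, -0.0414, -0.3183)
  e−x'=0.1153;  (l²−L²−(e−x')²−y'²−z²)/2L = 0.1154
  γ=atan2(-0.3183,0.1153)=-1.2231;  ψ=arccos(0.3409)=1.2229;  θ2=γ+ψ≈-0.0003
rotate P by −φ3: (-0.0532, -0.0093, -0.3183)
  A=0.2032, B=-0.3183, C=(l²−L²−A²−y'²−z²)/(2L)=0.0496
  γ=atan2(-0.3183,0.2032)=-1.0027;  ψ=arccos(0.1313)=1.4392;  θ3=γ+ψ≈0.4364

θ₁ = 0.0871, θ₂ = -0.0003, θ₃ = 0.4364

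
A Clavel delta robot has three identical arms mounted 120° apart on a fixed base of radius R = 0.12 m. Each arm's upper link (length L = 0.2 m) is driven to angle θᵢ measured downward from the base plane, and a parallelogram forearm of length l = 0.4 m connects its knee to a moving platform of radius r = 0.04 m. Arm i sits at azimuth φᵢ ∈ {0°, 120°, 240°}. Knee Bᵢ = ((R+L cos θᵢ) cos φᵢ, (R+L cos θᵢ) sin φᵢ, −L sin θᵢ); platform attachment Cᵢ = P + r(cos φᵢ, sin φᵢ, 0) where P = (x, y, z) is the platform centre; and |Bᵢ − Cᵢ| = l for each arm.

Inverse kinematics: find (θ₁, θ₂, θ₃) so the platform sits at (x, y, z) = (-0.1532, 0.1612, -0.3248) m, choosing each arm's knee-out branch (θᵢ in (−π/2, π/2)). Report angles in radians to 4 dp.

φ1=0.0° → target in arm frame (-0.1532, 0.1612)
  e−x'=0.2332;  (l²−L²−(e−x')²−y'²−z²)/2L = -0.1647
  γ=atan2(-0.3248,0.2332)=-0.9481;  ψ=arccos(-0.4118)=1.9952;  θ1=γ+ψ≈1.0471
rotate P by −φ2: (0.2162, 0.0521, -0.3248)
  e−x'=-0.1362;  (l²−L²−(e−x')²−y'²−z²)/2L = -0.0169
  √(A²+B²)=0.3522;  θ2 = -1.9679+1.6188 ≈ -0.3491
rotate P by −φ3: (-0.0630, -0.2133, -0.3248)
  e−x'=0.1430;  (l²−L²−(e−x')²−y'²−z²)/2L = -0.1286
  θ3 = atan2(B,A) + arccos(C/0.3549) = 0.7855

θ₁ = 1.0471, θ₂ = -0.3491, θ₃ = 0.7855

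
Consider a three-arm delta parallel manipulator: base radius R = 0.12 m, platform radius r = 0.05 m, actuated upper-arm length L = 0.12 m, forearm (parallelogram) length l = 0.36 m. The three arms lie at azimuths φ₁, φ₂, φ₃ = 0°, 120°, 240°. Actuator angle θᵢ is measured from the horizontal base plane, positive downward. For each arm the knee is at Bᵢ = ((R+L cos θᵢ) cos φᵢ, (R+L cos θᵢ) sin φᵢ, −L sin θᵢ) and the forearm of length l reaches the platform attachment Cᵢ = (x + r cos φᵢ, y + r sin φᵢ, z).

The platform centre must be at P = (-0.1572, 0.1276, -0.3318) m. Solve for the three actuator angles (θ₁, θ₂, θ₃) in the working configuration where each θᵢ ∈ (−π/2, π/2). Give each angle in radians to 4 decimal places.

θ₁ = 1.3088, θ₂ = -0.1747, θ₃ = 0.8722

φ1=0.0° → target in arm frame (-0.1572, 0.1276)
  A cos θ + B sin θ = C:  0.2272·cos θ + -0.3318·sin θ = -0.2616
  γ=atan2(-0.3318,0.2272)=-0.9704;  ψ=arccos(-0.6506)=2.2792;  θ1=γ+ψ≈1.3088
arm 2 (φ=120.0°): x'=0.1891, y'=0.0723
  A=-0.1191, B=-0.3318, C=(l²−L²−A²−y'²−z²)/(2L)=-0.0596
  γ=atan2(-0.3318,-0.1191)=-1.9154;  ψ=arccos(-0.1691)=1.7407;  θ2=γ+ψ≈-0.1747
arm 3 (φ=240.0°): x'=-0.0319, y'=-0.1999
  e−x'=0.1019;  (l²−L²−(e−x')²−y'²−z²)/2L = -0.1885
  θ3 = atan2(B,A) + arccos(C/0.3471) = 0.8722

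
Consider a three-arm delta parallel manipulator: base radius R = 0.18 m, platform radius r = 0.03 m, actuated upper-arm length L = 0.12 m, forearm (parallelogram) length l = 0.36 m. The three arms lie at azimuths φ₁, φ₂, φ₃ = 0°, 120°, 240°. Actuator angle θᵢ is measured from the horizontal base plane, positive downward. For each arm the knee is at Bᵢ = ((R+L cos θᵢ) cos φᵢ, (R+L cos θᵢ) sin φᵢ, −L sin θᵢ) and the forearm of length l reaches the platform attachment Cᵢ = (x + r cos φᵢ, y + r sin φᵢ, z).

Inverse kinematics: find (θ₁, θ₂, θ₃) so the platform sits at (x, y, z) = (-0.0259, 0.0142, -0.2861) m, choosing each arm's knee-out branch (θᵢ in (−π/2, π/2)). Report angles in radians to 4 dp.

θ₁ = 0.5239, θ₂ = 0.1747, θ₃ = 0.3494

arm 1 (φ=0.0°): x'=-0.0259, y'=0.0142
  e−x'=0.1759;  (l²−L²−(e−x')²−y'²−z²)/2L = 0.0092
  θ1 = atan2(B,A) + arccos(C/0.3358) = 0.5239
rotate P by −φ2: (0.0252, 0.0153, -0.2861)
  A cos θ + B sin θ = C:  0.1248·cos θ + -0.2861·sin θ = 0.0731
  γ=atan2(-0.2861,0.1248)=-1.1596;  ψ=arccos(0.2343)=1.3343;  θ2=γ+ψ≈0.1747
φ3=240.0° → target in arm frame (0.0007, -0.0295)
  A cos θ + B sin θ = C:  0.1493·cos θ + -0.2861·sin θ = 0.0424
  θ3 = atan2(B,A) + arccos(C/0.3227) = 0.3494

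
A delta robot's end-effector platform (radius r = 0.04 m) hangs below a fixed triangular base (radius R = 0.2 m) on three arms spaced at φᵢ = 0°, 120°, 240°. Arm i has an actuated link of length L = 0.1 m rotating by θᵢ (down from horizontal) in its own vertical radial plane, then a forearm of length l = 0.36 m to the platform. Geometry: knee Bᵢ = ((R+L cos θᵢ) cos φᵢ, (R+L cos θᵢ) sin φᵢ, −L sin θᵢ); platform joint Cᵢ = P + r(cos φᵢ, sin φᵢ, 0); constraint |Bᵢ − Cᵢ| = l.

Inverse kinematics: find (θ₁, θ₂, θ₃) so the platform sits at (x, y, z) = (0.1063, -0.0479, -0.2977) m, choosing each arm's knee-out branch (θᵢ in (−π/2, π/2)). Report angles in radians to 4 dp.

θ₁ = -0.2620, θ₂ = 1.2213, θ₃ = 0.6979

φ1=0.0° → target in arm frame (0.1063, -0.0479)
  A=0.0537, B=-0.2977, C=(l²−L²−A²−y'²−z²)/(2L)=0.1290
  γ=atan2(-0.2977,0.0537)=-1.3923;  ψ=arccos(0.4264)=1.1303;  θ1=γ+ψ≈-0.2620
rotate P by −φ2: (-0.0946, -0.0681, -0.2977)
  A=0.2546, B=-0.2977, C=(l²−L²−A²−y'²−z²)/(2L)=-0.1925
  θ2 = atan2(B,A) + arccos(C/0.3917) = 1.2213
rotate P by −φ3: (-0.0117, 0.1160, -0.2977)
  e−x'=0.1717;  (l²−L²−(e−x')²−y'²−z²)/2L = -0.0598
  γ=atan2(-0.2977,0.1717)=-1.0477;  ψ=arccos(-0.1739)=1.7456;  θ3=γ+ψ≈0.6979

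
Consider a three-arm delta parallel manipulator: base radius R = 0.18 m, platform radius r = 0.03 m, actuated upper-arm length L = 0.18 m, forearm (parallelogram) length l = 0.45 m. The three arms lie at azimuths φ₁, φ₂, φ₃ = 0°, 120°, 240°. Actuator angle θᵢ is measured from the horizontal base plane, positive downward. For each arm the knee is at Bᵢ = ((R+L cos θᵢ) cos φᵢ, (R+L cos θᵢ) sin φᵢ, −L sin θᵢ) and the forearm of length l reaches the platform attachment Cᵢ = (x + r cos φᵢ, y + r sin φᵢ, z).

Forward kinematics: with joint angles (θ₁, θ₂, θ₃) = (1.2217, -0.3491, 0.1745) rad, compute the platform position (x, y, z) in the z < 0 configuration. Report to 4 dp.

arm 1 at φ=0.0°: (R−r)+L cos θ1 = 0.2116;  O1 = (0.2116, 0.0000, -0.1691)
φ2=120.0°: virtual centre (-0.1596, 0.2764, 0.0616), radius l
O3 = (0.3273·cos240.0°, 0.3273·sin240.0°, -0.0313) = (-0.1636, -0.2834, -0.0313)
|O₂|²−|O₁|² = 0.0323;  |O₃|²−|O₁|² = 0.0347
[-0.7423 0.5528 0.4614]·P = 0.0323;  [-0.7504 -0.5668 0.2758]·P = 0.0347
det = 0.8356;  x = -0.0449+0.4955z,  y = -0.0019+-0.1694z
quadratic in z: (1.2742)z²+(0.0848)z+(-0.1081)=0, √Δ=0.7472 → z ∈ {-0.3265, 0.2599}; z = -0.3265 (taking z<0)
x = -0.2066, y = 0.0535

(-0.2066, 0.0535, -0.3265)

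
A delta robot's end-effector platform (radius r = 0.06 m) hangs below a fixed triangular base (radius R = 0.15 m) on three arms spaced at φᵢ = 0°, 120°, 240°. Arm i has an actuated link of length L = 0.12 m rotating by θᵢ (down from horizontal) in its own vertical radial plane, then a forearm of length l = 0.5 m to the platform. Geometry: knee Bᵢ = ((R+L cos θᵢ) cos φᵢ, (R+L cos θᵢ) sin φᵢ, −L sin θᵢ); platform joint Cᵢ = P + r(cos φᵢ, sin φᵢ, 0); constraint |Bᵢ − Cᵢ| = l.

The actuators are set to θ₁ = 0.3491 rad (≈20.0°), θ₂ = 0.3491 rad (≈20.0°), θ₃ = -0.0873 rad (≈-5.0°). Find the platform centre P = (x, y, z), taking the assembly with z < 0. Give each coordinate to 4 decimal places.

S1 = (0.2028·cos0.0°, 0.2028·sin0.0°, -0.0410) = (0.2028, 0.0000, -0.0410)
φ2=120.0°: virtual centre (-0.1014, 0.1756, -0.0410), radius l
arm 3 at φ=240.0°: ρ3 = 0.2095;  S3 = (-0.1048, -0.1815, 0.0105)
eliminate P² terms by subtracting sphere 1 from 2 and 3
linear system: -0.6083x+0.3512y = 0.0000−0.0000z; -0.6151x+-0.3629y = 0.0012−0.1030z
det = 0.4368;  x = -0.0010+0.0828z,  y = -0.0017+0.1435z
quadratic in z: (1.0274)z²+(0.0479)z+(-0.2068)=0, √Δ=0.9231 → z ∈ {-0.4725, 0.4260}; z = -0.4725 (taking z<0)
x = -0.0401, y = -0.0695

(-0.0401, -0.0695, -0.4725)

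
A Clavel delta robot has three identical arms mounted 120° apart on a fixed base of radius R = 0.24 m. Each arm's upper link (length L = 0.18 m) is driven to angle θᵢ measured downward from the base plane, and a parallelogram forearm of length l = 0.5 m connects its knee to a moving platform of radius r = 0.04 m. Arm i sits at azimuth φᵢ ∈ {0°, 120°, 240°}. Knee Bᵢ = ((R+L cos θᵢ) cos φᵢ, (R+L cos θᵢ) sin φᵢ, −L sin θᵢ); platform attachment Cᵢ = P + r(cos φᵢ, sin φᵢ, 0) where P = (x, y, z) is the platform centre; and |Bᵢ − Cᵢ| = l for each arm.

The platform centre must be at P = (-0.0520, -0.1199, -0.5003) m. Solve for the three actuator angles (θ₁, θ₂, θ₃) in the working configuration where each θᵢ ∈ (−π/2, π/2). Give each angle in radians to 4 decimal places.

rotate P by −φ1: (-0.0520, -0.1199, -0.5003)
  A=0.2520, B=-0.5003, C=(l²−L²−A²−y'²−z²)/(2L)=-0.3072
  √(A²+B²)=0.5602;  θ1 = -1.1042+2.1512 ≈ 1.0470
arm 2 (φ=120.0°): x'=-0.0778, y'=0.1050
  A cos θ + B sin θ = C:  0.2778·cos θ + -0.5003·sin θ = -0.3359
  √(A²+B²)=0.5723;  θ2 = -1.0639+2.1980 ≈ 1.1342
φ3=240.0° → target in arm frame (0.1298, 0.0149)
  A cos θ + B sin θ = C:  0.0702·cos θ + -0.5003·sin θ = -0.1051
  θ3 = atan2(B,A) + arccos(C/0.5052) = 0.3490

θ₁ = 1.0470, θ₂ = 1.1342, θ₃ = 0.3490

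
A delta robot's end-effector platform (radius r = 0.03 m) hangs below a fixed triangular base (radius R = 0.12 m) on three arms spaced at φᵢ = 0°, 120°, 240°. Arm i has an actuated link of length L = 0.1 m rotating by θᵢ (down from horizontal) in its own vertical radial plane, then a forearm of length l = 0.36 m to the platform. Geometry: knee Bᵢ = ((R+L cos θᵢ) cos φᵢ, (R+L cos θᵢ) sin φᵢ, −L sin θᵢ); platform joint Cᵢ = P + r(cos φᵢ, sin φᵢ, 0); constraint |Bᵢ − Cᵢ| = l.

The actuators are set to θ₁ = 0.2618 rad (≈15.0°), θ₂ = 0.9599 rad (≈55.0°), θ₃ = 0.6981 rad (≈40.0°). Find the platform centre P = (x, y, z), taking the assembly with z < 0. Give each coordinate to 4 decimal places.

(0.0765, -0.0329, -0.3670)

centre 1 = (0.1866·cos0.0°, 0.1866·sin0.0°, -0.0259) = (0.1866, 0.0000, -0.0259)
φ2=120.0°: virtual centre (-0.0737, 0.1276, -0.0819), radius l
φ3=240.0°: virtual centre (-0.0833, -0.1443, -0.0643), radius l
subtract pairs → two planes through P
[-0.5205 0.2552 -0.1121]·P = -0.0071;  [-0.5398 -0.2886 -0.0768]·P = -0.0036
det = 0.2880;  x = 0.0103+-0.1803z,  y = -0.0067+0.0712z
sphere 1 gives Az²+Bz+C=0 with A=1.0376, B=0.1144, C=-0.0978;  B²−4AC=0.4190;  roots -0.3670, 0.2568;  negative root z = -0.3670
x = 0.0765, y = -0.0329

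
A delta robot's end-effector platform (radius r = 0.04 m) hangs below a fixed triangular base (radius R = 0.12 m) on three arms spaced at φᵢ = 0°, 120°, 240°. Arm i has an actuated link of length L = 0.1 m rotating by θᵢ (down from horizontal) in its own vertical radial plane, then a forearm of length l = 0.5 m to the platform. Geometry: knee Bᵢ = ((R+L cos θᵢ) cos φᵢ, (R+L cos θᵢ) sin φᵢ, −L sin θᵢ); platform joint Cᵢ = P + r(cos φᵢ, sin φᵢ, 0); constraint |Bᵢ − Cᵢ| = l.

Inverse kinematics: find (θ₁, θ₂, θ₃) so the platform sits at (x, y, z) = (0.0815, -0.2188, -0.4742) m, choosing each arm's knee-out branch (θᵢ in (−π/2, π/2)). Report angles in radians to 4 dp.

θ₁ = 0.3493, θ₂ = 1.3962, θ₃ = 0.0875

rotate P by −φ1: (0.0815, -0.2188, -0.4742)
  e−x'=-0.0015;  (l²−L²−(e−x')²−y'²−z²)/2L = -0.1637
  θ1 = atan2(B,A) + arccos(C/0.4742) = 0.3493
φ2=120.0° → target in arm frame (-0.2302, 0.0388)
  A=0.3102, B=-0.4742, C=(l²−L²−A²−y'²−z²)/(2L)=-0.4131
  √(A²+B²)=0.5667;  θ2 = -0.9915+2.3876 ≈ 1.3962
arm 3 (φ=240.0°): x'=0.1487, y'=0.1800
  A cos θ + B sin θ = C:  -0.0687·cos θ + -0.4742·sin θ = -0.1099
  √(A²+B²)=0.4792;  θ3 = -1.7147+1.8023 ≈ 0.0875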